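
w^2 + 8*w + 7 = (w + 1)*(w + 7)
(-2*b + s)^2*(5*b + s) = 20*b^3 - 16*b^2*s + b*s^2 + s^3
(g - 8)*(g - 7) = g^2 - 15*g + 56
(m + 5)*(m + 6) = m^2 + 11*m + 30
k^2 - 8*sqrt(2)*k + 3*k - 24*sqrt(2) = (k + 3)*(k - 8*sqrt(2))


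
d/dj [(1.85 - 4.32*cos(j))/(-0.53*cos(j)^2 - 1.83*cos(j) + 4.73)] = (2.2896*cos(j)^2 - 1.961*cos(j) + 17.0481)*sin(j)/(0.2809*cos(j)^4 + 1.9398*cos(j)^3 - 1.6649*cos(j)^2 - 17.3118*cos(j) + 22.3729)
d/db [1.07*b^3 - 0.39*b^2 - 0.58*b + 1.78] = 3.21*b^2 - 0.78*b - 0.58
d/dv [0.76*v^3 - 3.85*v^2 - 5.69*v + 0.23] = 2.28*v^2 - 7.7*v - 5.69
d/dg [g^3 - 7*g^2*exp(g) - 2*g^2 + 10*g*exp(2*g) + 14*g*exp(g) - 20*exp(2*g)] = -7*g^2*exp(g) + 3*g^2 + 20*g*exp(2*g) - 4*g - 30*exp(2*g) + 14*exp(g)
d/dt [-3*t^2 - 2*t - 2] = -6*t - 2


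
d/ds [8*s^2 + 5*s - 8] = 16*s + 5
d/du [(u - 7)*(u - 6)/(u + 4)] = (u^2 + 8*u - 94)/(u^2 + 8*u + 16)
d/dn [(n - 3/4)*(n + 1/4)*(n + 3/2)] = 3*n^2 + 2*n - 15/16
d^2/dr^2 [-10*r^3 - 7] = -60*r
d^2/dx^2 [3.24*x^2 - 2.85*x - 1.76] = 6.48000000000000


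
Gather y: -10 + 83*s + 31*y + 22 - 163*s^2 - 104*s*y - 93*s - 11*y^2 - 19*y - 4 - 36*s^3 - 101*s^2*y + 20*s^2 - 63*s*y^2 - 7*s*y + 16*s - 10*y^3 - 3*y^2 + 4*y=-36*s^3 - 143*s^2 + 6*s - 10*y^3 + y^2*(-63*s - 14) + y*(-101*s^2 - 111*s + 16) + 8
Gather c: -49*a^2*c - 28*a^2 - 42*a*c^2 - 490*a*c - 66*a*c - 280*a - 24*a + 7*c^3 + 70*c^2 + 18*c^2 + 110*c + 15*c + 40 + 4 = -28*a^2 - 304*a + 7*c^3 + c^2*(88 - 42*a) + c*(-49*a^2 - 556*a + 125) + 44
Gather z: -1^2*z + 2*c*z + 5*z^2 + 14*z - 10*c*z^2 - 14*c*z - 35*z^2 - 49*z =z^2*(-10*c - 30) + z*(-12*c - 36)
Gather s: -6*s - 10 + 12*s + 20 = 6*s + 10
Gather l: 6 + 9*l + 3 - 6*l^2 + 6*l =-6*l^2 + 15*l + 9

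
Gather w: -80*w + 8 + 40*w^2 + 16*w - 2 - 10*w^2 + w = 30*w^2 - 63*w + 6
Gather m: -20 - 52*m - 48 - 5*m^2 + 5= -5*m^2 - 52*m - 63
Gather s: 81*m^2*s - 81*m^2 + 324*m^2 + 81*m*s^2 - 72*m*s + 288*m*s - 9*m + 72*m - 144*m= 243*m^2 + 81*m*s^2 - 81*m + s*(81*m^2 + 216*m)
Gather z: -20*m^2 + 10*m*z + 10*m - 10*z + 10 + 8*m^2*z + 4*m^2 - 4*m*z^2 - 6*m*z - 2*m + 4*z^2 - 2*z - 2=-16*m^2 + 8*m + z^2*(4 - 4*m) + z*(8*m^2 + 4*m - 12) + 8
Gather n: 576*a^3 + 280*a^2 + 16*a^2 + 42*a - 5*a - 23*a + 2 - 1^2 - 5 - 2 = 576*a^3 + 296*a^2 + 14*a - 6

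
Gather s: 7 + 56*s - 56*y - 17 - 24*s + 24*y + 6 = 32*s - 32*y - 4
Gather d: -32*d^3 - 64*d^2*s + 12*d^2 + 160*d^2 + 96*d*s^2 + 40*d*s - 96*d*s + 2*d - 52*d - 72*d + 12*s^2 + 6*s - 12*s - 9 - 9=-32*d^3 + d^2*(172 - 64*s) + d*(96*s^2 - 56*s - 122) + 12*s^2 - 6*s - 18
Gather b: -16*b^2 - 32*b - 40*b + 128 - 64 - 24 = -16*b^2 - 72*b + 40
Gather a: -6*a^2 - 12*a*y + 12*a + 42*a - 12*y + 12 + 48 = -6*a^2 + a*(54 - 12*y) - 12*y + 60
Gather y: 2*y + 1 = 2*y + 1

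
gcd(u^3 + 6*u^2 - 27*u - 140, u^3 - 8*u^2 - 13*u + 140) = u^2 - u - 20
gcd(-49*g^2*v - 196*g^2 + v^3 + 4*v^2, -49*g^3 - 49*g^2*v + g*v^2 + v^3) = -49*g^2 + v^2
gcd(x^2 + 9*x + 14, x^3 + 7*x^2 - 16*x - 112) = x + 7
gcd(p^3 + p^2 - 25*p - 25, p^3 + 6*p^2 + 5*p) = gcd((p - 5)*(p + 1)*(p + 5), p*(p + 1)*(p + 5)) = p^2 + 6*p + 5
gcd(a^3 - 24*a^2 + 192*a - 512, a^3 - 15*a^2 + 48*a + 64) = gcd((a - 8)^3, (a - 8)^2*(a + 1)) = a^2 - 16*a + 64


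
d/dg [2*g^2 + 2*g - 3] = 4*g + 2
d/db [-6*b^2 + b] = 1 - 12*b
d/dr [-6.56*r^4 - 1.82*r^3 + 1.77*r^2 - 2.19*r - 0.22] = -26.24*r^3 - 5.46*r^2 + 3.54*r - 2.19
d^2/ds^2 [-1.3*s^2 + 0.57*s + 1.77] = -2.60000000000000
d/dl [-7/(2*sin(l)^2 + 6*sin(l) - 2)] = 7*(2*sin(l) + 3)*cos(l)/(2*(3*sin(l) - cos(l)^2)^2)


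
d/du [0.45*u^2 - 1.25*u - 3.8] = 0.9*u - 1.25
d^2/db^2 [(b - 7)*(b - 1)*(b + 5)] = 6*b - 6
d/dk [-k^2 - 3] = -2*k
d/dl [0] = 0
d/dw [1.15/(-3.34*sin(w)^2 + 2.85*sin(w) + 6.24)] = (7.682*sin(w) - 3.2775)*cos(w)/(-3.34*sin(w)^2 + 2.85*sin(w) + 6.24)^2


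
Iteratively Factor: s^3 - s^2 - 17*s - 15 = (s + 3)*(s^2 - 4*s - 5) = (s - 5)*(s + 3)*(s + 1)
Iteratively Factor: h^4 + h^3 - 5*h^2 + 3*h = (h - 1)*(h^3 + 2*h^2 - 3*h) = (h - 1)^2*(h^2 + 3*h) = h*(h - 1)^2*(h + 3)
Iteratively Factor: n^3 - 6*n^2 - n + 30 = (n - 3)*(n^2 - 3*n - 10) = (n - 5)*(n - 3)*(n + 2)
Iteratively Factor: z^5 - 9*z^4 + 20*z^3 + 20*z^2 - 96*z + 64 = (z - 2)*(z^4 - 7*z^3 + 6*z^2 + 32*z - 32) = (z - 4)*(z - 2)*(z^3 - 3*z^2 - 6*z + 8) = (z - 4)^2*(z - 2)*(z^2 + z - 2) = (z - 4)^2*(z - 2)*(z - 1)*(z + 2)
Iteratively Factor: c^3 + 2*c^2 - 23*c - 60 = (c - 5)*(c^2 + 7*c + 12) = (c - 5)*(c + 4)*(c + 3)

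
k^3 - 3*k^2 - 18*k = k*(k - 6)*(k + 3)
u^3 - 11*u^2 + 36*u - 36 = (u - 6)*(u - 3)*(u - 2)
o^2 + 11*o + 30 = (o + 5)*(o + 6)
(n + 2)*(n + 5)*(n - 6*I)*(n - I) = n^4 + 7*n^3 - 7*I*n^3 + 4*n^2 - 49*I*n^2 - 42*n - 70*I*n - 60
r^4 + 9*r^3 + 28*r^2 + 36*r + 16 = (r + 1)*(r + 2)^2*(r + 4)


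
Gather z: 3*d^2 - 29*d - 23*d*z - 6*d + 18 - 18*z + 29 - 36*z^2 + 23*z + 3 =3*d^2 - 35*d - 36*z^2 + z*(5 - 23*d) + 50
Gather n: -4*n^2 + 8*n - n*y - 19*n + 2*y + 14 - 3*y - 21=-4*n^2 + n*(-y - 11) - y - 7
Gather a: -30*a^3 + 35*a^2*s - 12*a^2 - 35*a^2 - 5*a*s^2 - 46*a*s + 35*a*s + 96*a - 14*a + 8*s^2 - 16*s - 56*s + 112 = -30*a^3 + a^2*(35*s - 47) + a*(-5*s^2 - 11*s + 82) + 8*s^2 - 72*s + 112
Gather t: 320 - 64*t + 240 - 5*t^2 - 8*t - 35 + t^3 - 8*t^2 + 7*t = t^3 - 13*t^2 - 65*t + 525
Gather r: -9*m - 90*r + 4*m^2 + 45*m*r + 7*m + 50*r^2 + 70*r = 4*m^2 - 2*m + 50*r^2 + r*(45*m - 20)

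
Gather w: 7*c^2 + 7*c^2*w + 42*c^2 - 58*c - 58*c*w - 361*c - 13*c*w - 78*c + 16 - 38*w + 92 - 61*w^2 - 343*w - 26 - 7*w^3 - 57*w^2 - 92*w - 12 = 49*c^2 - 497*c - 7*w^3 - 118*w^2 + w*(7*c^2 - 71*c - 473) + 70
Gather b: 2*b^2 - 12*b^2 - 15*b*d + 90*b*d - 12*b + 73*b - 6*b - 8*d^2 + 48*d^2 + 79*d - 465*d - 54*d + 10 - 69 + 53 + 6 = -10*b^2 + b*(75*d + 55) + 40*d^2 - 440*d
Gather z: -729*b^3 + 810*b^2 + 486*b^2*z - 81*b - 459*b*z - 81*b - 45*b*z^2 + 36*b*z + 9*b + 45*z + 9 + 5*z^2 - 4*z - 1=-729*b^3 + 810*b^2 - 153*b + z^2*(5 - 45*b) + z*(486*b^2 - 423*b + 41) + 8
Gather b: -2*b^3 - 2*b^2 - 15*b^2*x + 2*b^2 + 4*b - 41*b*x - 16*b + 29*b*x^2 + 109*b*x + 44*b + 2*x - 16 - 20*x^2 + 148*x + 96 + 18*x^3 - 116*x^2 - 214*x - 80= -2*b^3 - 15*b^2*x + b*(29*x^2 + 68*x + 32) + 18*x^3 - 136*x^2 - 64*x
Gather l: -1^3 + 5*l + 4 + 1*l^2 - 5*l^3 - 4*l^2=-5*l^3 - 3*l^2 + 5*l + 3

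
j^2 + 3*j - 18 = (j - 3)*(j + 6)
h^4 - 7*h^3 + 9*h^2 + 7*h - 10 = (h - 5)*(h - 2)*(h - 1)*(h + 1)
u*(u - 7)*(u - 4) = u^3 - 11*u^2 + 28*u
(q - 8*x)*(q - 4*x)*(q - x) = q^3 - 13*q^2*x + 44*q*x^2 - 32*x^3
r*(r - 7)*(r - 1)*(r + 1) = r^4 - 7*r^3 - r^2 + 7*r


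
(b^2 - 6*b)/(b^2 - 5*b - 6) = b/(b + 1)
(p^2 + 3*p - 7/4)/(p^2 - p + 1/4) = (2*p + 7)/(2*p - 1)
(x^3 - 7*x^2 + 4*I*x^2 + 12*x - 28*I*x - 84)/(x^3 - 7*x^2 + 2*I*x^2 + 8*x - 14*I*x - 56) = (x + 6*I)/(x + 4*I)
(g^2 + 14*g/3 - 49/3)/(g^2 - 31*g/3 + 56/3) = (g + 7)/(g - 8)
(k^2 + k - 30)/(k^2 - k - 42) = (k - 5)/(k - 7)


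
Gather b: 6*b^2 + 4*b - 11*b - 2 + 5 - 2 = 6*b^2 - 7*b + 1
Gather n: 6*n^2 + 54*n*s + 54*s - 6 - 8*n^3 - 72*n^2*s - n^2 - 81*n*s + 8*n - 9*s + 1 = -8*n^3 + n^2*(5 - 72*s) + n*(8 - 27*s) + 45*s - 5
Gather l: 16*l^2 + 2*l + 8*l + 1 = 16*l^2 + 10*l + 1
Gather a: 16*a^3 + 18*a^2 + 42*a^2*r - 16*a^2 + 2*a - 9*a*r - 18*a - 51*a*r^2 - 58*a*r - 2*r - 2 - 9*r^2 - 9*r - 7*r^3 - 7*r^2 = 16*a^3 + a^2*(42*r + 2) + a*(-51*r^2 - 67*r - 16) - 7*r^3 - 16*r^2 - 11*r - 2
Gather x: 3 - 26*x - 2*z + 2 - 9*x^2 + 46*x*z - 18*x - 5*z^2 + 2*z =-9*x^2 + x*(46*z - 44) - 5*z^2 + 5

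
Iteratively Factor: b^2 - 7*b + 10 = (b - 5)*(b - 2)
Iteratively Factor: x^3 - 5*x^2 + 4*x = (x - 4)*(x^2 - x) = (x - 4)*(x - 1)*(x)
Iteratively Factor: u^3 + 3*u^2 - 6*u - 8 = (u + 4)*(u^2 - u - 2) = (u + 1)*(u + 4)*(u - 2)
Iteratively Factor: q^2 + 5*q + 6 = (q + 2)*(q + 3)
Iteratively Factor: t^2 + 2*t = (t)*(t + 2)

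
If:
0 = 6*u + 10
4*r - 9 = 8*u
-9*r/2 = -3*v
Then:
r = -13/12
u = -5/3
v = -13/8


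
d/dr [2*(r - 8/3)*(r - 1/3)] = 4*r - 6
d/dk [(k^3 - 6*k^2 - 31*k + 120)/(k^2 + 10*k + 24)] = (k^4 + 20*k^3 + 43*k^2 - 528*k - 1944)/(k^4 + 20*k^3 + 148*k^2 + 480*k + 576)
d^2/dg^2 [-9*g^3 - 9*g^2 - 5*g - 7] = -54*g - 18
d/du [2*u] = 2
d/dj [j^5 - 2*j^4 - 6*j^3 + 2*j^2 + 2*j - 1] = 5*j^4 - 8*j^3 - 18*j^2 + 4*j + 2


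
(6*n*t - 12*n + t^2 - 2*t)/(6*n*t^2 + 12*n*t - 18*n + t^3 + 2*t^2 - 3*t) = (t - 2)/(t^2 + 2*t - 3)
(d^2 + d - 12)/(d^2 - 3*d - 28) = (d - 3)/(d - 7)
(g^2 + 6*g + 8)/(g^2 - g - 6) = (g + 4)/(g - 3)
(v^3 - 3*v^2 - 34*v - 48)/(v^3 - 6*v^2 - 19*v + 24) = (v + 2)/(v - 1)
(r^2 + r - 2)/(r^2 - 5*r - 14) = (r - 1)/(r - 7)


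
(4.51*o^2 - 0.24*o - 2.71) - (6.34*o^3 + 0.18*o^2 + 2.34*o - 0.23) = -6.34*o^3 + 4.33*o^2 - 2.58*o - 2.48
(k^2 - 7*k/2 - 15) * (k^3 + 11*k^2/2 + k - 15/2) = k^5 + 2*k^4 - 133*k^3/4 - 187*k^2/2 + 45*k/4 + 225/2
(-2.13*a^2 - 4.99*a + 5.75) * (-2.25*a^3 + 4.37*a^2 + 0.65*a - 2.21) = 4.7925*a^5 + 1.9194*a^4 - 36.1283*a^3 + 26.5913*a^2 + 14.7654*a - 12.7075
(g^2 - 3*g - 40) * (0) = 0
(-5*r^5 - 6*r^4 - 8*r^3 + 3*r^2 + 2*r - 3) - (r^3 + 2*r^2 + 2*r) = -5*r^5 - 6*r^4 - 9*r^3 + r^2 - 3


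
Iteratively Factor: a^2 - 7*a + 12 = (a - 4)*(a - 3)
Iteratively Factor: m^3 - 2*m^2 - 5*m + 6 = (m + 2)*(m^2 - 4*m + 3) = (m - 3)*(m + 2)*(m - 1)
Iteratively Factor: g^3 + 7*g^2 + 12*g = (g + 3)*(g^2 + 4*g) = g*(g + 3)*(g + 4)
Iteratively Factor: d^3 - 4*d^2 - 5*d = (d + 1)*(d^2 - 5*d) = d*(d + 1)*(d - 5)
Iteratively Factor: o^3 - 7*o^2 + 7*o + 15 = (o + 1)*(o^2 - 8*o + 15) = (o - 3)*(o + 1)*(o - 5)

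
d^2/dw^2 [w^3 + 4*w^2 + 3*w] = 6*w + 8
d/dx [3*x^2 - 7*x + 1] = 6*x - 7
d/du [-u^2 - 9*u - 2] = -2*u - 9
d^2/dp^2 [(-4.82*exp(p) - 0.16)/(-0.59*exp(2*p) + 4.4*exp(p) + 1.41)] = (1.677842*exp(4*p) + 12.735504*exp(3*p) + 22.812468*exp(2*p) - 26.273264*exp(p) + 8.590002)*exp(p)/(0.205379*exp(6*p) - 4.59492*exp(5*p) + 32.794737*exp(4*p) - 63.22184*exp(3*p) - 78.373863*exp(2*p) - 26.24292*exp(p) - 2.803221)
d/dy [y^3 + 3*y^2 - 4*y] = 3*y^2 + 6*y - 4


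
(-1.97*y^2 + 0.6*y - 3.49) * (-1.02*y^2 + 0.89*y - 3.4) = 2.0094*y^4 - 2.3653*y^3 + 10.7918*y^2 - 5.1461*y + 11.866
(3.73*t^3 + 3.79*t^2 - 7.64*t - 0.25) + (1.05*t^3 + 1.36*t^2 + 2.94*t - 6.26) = 4.78*t^3 + 5.15*t^2 - 4.7*t - 6.51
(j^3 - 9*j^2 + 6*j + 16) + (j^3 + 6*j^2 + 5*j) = 2*j^3 - 3*j^2 + 11*j + 16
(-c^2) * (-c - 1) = c^3 + c^2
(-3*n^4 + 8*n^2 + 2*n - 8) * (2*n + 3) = -6*n^5 - 9*n^4 + 16*n^3 + 28*n^2 - 10*n - 24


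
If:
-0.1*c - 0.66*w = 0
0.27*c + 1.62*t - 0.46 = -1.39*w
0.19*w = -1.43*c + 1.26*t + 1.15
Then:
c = 1.04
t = 0.25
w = -0.16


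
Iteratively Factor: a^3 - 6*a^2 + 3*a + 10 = (a - 5)*(a^2 - a - 2) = (a - 5)*(a - 2)*(a + 1)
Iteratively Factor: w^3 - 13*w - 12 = (w + 1)*(w^2 - w - 12) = (w + 1)*(w + 3)*(w - 4)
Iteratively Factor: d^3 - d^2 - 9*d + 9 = (d - 3)*(d^2 + 2*d - 3) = (d - 3)*(d - 1)*(d + 3)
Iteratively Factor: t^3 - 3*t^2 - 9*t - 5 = (t + 1)*(t^2 - 4*t - 5) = (t + 1)^2*(t - 5)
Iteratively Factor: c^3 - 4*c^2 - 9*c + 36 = (c + 3)*(c^2 - 7*c + 12) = (c - 3)*(c + 3)*(c - 4)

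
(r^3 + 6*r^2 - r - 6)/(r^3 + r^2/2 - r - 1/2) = 2*(r + 6)/(2*r + 1)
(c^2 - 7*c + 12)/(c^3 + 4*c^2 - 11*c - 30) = (c - 4)/(c^2 + 7*c + 10)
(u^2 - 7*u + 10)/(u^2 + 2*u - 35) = (u - 2)/(u + 7)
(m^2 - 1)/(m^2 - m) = (m + 1)/m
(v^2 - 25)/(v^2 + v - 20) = (v - 5)/(v - 4)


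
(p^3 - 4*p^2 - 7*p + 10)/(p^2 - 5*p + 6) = (p^3 - 4*p^2 - 7*p + 10)/(p^2 - 5*p + 6)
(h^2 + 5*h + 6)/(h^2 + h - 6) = (h + 2)/(h - 2)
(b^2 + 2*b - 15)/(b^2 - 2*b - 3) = (b + 5)/(b + 1)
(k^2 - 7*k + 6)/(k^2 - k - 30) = (k - 1)/(k + 5)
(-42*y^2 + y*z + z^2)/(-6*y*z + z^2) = (7*y + z)/z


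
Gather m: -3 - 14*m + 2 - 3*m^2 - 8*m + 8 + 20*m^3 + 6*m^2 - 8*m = 20*m^3 + 3*m^2 - 30*m + 7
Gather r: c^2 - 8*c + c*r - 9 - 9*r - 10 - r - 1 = c^2 - 8*c + r*(c - 10) - 20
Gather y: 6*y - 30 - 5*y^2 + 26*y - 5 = -5*y^2 + 32*y - 35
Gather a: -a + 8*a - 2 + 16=7*a + 14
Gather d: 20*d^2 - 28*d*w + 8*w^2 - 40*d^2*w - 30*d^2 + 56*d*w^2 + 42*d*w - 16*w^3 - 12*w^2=d^2*(-40*w - 10) + d*(56*w^2 + 14*w) - 16*w^3 - 4*w^2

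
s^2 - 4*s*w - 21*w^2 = (s - 7*w)*(s + 3*w)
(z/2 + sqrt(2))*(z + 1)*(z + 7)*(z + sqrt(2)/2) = z^4/2 + 5*sqrt(2)*z^3/4 + 4*z^3 + 9*z^2/2 + 10*sqrt(2)*z^2 + 8*z + 35*sqrt(2)*z/4 + 7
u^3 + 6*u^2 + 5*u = u*(u + 1)*(u + 5)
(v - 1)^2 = v^2 - 2*v + 1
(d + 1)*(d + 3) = d^2 + 4*d + 3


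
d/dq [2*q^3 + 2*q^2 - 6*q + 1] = 6*q^2 + 4*q - 6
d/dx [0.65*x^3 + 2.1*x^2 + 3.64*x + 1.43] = 1.95*x^2 + 4.2*x + 3.64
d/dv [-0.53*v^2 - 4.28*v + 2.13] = -1.06*v - 4.28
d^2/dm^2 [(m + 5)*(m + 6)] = 2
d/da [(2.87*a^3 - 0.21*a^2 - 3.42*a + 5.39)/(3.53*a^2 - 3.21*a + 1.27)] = (10.1311*a^4 - 18.4254*a^3 + 23.6814*a^2 - 38.5868*a + 12.9585)/(12.4609*a^4 - 22.6626*a^3 + 19.2703*a^2 - 8.1534*a + 1.6129)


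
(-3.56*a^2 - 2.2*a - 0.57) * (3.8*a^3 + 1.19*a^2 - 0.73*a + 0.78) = -13.528*a^5 - 12.5964*a^4 - 2.1852*a^3 - 1.8491*a^2 - 1.2999*a - 0.4446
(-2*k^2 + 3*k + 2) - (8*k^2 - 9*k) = -10*k^2 + 12*k + 2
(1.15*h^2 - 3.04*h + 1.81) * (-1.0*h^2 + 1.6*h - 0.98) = -1.15*h^4 + 4.88*h^3 - 7.801*h^2 + 5.8752*h - 1.7738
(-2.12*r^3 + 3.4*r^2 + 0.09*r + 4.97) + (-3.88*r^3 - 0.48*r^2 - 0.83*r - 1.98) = -6.0*r^3 + 2.92*r^2 - 0.74*r + 2.99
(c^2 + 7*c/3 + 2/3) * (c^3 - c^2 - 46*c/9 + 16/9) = c^5 + 4*c^4/3 - 61*c^3/9 - 292*c^2/27 + 20*c/27 + 32/27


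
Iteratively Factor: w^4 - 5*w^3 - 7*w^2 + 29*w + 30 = (w - 5)*(w^3 - 7*w - 6) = (w - 5)*(w - 3)*(w^2 + 3*w + 2) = (w - 5)*(w - 3)*(w + 1)*(w + 2)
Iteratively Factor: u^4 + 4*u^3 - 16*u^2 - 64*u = (u + 4)*(u^3 - 16*u) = (u - 4)*(u + 4)*(u^2 + 4*u) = u*(u - 4)*(u + 4)*(u + 4)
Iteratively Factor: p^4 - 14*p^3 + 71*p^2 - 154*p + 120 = (p - 2)*(p^3 - 12*p^2 + 47*p - 60) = (p - 5)*(p - 2)*(p^2 - 7*p + 12) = (p - 5)*(p - 4)*(p - 2)*(p - 3)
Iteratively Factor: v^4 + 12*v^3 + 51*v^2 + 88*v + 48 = (v + 4)*(v^3 + 8*v^2 + 19*v + 12) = (v + 4)^2*(v^2 + 4*v + 3) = (v + 1)*(v + 4)^2*(v + 3)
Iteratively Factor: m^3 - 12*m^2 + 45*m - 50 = (m - 2)*(m^2 - 10*m + 25) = (m - 5)*(m - 2)*(m - 5)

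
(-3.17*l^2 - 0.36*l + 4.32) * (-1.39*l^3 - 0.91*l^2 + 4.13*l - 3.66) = 4.4063*l^5 + 3.3851*l^4 - 18.7693*l^3 + 6.1842*l^2 + 19.1592*l - 15.8112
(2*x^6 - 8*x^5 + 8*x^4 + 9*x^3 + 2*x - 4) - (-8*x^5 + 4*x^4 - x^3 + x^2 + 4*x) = 2*x^6 + 4*x^4 + 10*x^3 - x^2 - 2*x - 4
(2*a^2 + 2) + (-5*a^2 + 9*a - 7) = -3*a^2 + 9*a - 5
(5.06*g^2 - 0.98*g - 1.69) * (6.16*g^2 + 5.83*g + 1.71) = 31.1696*g^4 + 23.463*g^3 - 7.4712*g^2 - 11.5285*g - 2.8899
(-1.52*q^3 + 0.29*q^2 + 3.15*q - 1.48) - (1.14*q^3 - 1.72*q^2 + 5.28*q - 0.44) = -2.66*q^3 + 2.01*q^2 - 2.13*q - 1.04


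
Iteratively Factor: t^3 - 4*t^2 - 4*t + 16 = (t - 4)*(t^2 - 4) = (t - 4)*(t - 2)*(t + 2)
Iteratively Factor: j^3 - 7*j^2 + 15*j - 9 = (j - 3)*(j^2 - 4*j + 3) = (j - 3)*(j - 1)*(j - 3)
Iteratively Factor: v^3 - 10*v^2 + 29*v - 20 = (v - 5)*(v^2 - 5*v + 4) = (v - 5)*(v - 1)*(v - 4)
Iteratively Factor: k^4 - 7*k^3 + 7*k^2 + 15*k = (k + 1)*(k^3 - 8*k^2 + 15*k) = (k - 3)*(k + 1)*(k^2 - 5*k) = (k - 5)*(k - 3)*(k + 1)*(k)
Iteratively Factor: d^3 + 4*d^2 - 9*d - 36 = (d - 3)*(d^2 + 7*d + 12) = (d - 3)*(d + 4)*(d + 3)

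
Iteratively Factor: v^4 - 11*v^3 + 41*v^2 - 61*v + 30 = (v - 3)*(v^3 - 8*v^2 + 17*v - 10) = (v - 3)*(v - 1)*(v^2 - 7*v + 10) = (v - 5)*(v - 3)*(v - 1)*(v - 2)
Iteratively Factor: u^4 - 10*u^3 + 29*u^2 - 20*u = (u - 4)*(u^3 - 6*u^2 + 5*u) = (u - 5)*(u - 4)*(u^2 - u) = u*(u - 5)*(u - 4)*(u - 1)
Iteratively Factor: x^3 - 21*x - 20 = (x + 4)*(x^2 - 4*x - 5) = (x - 5)*(x + 4)*(x + 1)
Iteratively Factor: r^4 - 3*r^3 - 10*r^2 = (r)*(r^3 - 3*r^2 - 10*r) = r*(r - 5)*(r^2 + 2*r) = r*(r - 5)*(r + 2)*(r)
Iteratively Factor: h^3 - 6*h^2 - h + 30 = (h + 2)*(h^2 - 8*h + 15) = (h - 3)*(h + 2)*(h - 5)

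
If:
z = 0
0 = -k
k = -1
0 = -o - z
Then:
No Solution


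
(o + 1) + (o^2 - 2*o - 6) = o^2 - o - 5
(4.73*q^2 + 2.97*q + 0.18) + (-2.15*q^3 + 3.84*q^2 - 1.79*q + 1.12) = -2.15*q^3 + 8.57*q^2 + 1.18*q + 1.3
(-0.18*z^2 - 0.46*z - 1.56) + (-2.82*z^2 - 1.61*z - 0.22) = -3.0*z^2 - 2.07*z - 1.78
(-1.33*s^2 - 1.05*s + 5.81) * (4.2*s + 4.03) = -5.586*s^3 - 9.7699*s^2 + 20.1705*s + 23.4143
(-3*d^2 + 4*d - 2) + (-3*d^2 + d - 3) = -6*d^2 + 5*d - 5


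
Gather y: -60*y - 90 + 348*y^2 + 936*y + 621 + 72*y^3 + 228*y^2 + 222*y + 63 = 72*y^3 + 576*y^2 + 1098*y + 594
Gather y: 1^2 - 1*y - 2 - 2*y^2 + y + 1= -2*y^2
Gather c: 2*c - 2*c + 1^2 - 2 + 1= 0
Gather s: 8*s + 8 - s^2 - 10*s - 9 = -s^2 - 2*s - 1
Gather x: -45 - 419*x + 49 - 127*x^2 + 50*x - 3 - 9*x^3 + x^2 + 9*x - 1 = -9*x^3 - 126*x^2 - 360*x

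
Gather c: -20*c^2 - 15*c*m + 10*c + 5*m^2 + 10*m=-20*c^2 + c*(10 - 15*m) + 5*m^2 + 10*m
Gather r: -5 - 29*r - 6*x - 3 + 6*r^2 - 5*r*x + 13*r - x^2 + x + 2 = 6*r^2 + r*(-5*x - 16) - x^2 - 5*x - 6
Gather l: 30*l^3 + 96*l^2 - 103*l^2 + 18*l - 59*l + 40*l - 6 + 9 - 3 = 30*l^3 - 7*l^2 - l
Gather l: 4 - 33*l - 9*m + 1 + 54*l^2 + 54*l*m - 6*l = 54*l^2 + l*(54*m - 39) - 9*m + 5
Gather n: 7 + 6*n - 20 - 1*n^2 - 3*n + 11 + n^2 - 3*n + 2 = 0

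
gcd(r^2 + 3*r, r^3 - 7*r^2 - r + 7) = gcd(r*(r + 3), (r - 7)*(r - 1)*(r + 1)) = 1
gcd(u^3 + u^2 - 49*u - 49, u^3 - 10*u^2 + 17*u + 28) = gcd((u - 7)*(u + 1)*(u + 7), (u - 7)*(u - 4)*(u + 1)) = u^2 - 6*u - 7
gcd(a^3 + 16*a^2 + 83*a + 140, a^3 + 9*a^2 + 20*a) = a^2 + 9*a + 20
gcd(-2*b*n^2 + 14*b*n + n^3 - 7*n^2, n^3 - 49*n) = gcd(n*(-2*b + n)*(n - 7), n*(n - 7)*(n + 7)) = n^2 - 7*n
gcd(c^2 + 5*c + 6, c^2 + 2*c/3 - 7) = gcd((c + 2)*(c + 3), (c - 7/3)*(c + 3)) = c + 3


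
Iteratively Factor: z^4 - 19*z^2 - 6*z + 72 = (z + 3)*(z^3 - 3*z^2 - 10*z + 24) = (z + 3)^2*(z^2 - 6*z + 8) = (z - 2)*(z + 3)^2*(z - 4)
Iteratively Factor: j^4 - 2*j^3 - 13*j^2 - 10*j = (j)*(j^3 - 2*j^2 - 13*j - 10) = j*(j - 5)*(j^2 + 3*j + 2) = j*(j - 5)*(j + 1)*(j + 2)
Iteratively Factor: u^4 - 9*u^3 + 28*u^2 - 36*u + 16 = (u - 4)*(u^3 - 5*u^2 + 8*u - 4) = (u - 4)*(u - 2)*(u^2 - 3*u + 2) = (u - 4)*(u - 2)*(u - 1)*(u - 2)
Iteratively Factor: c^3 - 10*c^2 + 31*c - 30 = (c - 5)*(c^2 - 5*c + 6) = (c - 5)*(c - 3)*(c - 2)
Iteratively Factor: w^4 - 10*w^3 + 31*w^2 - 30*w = (w - 3)*(w^3 - 7*w^2 + 10*w) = (w - 5)*(w - 3)*(w^2 - 2*w) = w*(w - 5)*(w - 3)*(w - 2)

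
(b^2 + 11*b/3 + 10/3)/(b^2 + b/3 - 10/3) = (3*b + 5)/(3*b - 5)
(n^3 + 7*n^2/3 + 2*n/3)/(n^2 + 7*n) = (3*n^2 + 7*n + 2)/(3*(n + 7))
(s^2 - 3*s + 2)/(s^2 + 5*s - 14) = (s - 1)/(s + 7)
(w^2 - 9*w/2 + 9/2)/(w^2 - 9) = (w - 3/2)/(w + 3)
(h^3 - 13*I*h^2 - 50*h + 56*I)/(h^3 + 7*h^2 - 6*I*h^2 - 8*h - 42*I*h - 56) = (h - 7*I)/(h + 7)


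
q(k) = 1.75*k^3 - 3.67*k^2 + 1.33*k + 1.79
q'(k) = 5.25*k^2 - 7.34*k + 1.33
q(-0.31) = 0.97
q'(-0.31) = 4.11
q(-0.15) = 1.50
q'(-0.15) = 2.55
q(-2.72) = -64.20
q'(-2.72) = 60.14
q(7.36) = 510.48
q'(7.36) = 231.70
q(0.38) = 1.86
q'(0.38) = -0.70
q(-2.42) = -47.72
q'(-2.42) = 49.84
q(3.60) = 40.66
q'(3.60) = 42.95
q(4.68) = 107.01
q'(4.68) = 81.97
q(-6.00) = -516.31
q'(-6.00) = 234.37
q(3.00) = 20.00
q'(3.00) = 26.56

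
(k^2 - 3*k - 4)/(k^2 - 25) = (k^2 - 3*k - 4)/(k^2 - 25)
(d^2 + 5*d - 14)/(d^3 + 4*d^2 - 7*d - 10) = (d + 7)/(d^2 + 6*d + 5)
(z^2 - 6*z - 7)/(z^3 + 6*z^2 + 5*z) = (z - 7)/(z*(z + 5))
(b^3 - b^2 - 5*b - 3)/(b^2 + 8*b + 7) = (b^2 - 2*b - 3)/(b + 7)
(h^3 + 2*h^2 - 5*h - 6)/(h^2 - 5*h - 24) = (h^2 - h - 2)/(h - 8)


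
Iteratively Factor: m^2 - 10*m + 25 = (m - 5)*(m - 5)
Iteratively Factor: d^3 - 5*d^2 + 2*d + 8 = (d - 2)*(d^2 - 3*d - 4) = (d - 4)*(d - 2)*(d + 1)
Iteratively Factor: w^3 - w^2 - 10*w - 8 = (w + 1)*(w^2 - 2*w - 8) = (w - 4)*(w + 1)*(w + 2)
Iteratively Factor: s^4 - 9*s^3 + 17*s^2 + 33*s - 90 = (s + 2)*(s^3 - 11*s^2 + 39*s - 45) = (s - 3)*(s + 2)*(s^2 - 8*s + 15) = (s - 5)*(s - 3)*(s + 2)*(s - 3)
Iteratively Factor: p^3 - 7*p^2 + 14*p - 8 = (p - 1)*(p^2 - 6*p + 8) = (p - 4)*(p - 1)*(p - 2)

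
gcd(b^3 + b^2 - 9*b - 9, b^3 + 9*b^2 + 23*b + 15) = b^2 + 4*b + 3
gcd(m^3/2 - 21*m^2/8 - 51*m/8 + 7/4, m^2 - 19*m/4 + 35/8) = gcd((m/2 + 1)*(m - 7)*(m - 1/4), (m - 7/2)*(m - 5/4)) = 1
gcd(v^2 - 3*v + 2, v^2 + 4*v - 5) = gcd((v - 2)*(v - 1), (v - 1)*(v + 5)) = v - 1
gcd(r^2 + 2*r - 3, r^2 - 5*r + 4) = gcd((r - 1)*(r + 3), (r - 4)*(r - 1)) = r - 1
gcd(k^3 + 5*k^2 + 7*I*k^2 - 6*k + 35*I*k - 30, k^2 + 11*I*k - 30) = k + 6*I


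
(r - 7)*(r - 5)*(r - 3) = r^3 - 15*r^2 + 71*r - 105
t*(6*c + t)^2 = 36*c^2*t + 12*c*t^2 + t^3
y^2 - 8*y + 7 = (y - 7)*(y - 1)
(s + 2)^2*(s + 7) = s^3 + 11*s^2 + 32*s + 28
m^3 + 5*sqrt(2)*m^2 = m^2*(m + 5*sqrt(2))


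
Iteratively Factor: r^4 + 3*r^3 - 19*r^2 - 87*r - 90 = (r - 5)*(r^3 + 8*r^2 + 21*r + 18) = (r - 5)*(r + 3)*(r^2 + 5*r + 6) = (r - 5)*(r + 3)^2*(r + 2)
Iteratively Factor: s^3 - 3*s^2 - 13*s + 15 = (s + 3)*(s^2 - 6*s + 5) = (s - 1)*(s + 3)*(s - 5)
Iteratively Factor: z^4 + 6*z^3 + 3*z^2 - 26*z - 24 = (z - 2)*(z^3 + 8*z^2 + 19*z + 12) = (z - 2)*(z + 3)*(z^2 + 5*z + 4) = (z - 2)*(z + 1)*(z + 3)*(z + 4)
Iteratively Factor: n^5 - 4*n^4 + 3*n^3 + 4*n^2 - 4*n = (n - 2)*(n^4 - 2*n^3 - n^2 + 2*n) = (n - 2)*(n + 1)*(n^3 - 3*n^2 + 2*n) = (n - 2)*(n - 1)*(n + 1)*(n^2 - 2*n) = n*(n - 2)*(n - 1)*(n + 1)*(n - 2)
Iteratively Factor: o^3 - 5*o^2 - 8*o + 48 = (o - 4)*(o^2 - o - 12) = (o - 4)*(o + 3)*(o - 4)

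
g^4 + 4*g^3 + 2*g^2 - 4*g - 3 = (g - 1)*(g + 1)^2*(g + 3)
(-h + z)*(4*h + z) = -4*h^2 + 3*h*z + z^2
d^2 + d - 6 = (d - 2)*(d + 3)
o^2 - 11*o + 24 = (o - 8)*(o - 3)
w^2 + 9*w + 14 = (w + 2)*(w + 7)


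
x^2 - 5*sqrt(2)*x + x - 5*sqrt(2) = (x + 1)*(x - 5*sqrt(2))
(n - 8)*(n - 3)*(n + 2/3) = n^3 - 31*n^2/3 + 50*n/3 + 16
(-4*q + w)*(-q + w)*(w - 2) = 4*q^2*w - 8*q^2 - 5*q*w^2 + 10*q*w + w^3 - 2*w^2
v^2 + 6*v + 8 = (v + 2)*(v + 4)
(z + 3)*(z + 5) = z^2 + 8*z + 15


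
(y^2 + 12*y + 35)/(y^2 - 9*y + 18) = (y^2 + 12*y + 35)/(y^2 - 9*y + 18)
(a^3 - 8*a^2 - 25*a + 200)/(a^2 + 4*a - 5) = (a^2 - 13*a + 40)/(a - 1)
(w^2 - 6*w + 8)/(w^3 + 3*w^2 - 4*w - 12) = (w - 4)/(w^2 + 5*w + 6)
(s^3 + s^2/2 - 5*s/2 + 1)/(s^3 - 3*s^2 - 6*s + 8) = (s - 1/2)/(s - 4)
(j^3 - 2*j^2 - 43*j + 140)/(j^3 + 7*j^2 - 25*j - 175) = (j - 4)/(j + 5)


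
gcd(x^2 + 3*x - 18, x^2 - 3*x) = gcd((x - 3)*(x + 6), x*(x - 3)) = x - 3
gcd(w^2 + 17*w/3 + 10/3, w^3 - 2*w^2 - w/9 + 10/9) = w + 2/3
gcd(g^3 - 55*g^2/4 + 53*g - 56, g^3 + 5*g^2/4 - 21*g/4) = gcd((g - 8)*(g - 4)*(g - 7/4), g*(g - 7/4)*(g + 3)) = g - 7/4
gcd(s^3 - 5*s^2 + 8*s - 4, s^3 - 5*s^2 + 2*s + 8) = s - 2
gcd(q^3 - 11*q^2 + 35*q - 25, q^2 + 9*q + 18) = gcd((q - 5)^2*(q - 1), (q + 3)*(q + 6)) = 1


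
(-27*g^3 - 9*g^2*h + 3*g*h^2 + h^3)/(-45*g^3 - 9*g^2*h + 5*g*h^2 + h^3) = (3*g + h)/(5*g + h)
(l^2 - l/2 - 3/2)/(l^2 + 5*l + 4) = (l - 3/2)/(l + 4)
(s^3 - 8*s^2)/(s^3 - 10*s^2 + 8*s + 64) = s^2/(s^2 - 2*s - 8)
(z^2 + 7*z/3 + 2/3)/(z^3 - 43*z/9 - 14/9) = 3/(3*z - 7)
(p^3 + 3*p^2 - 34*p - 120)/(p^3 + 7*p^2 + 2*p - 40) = (p - 6)/(p - 2)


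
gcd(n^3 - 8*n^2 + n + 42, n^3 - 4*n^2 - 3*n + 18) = n^2 - n - 6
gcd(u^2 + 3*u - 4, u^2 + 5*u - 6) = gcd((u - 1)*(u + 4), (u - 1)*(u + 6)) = u - 1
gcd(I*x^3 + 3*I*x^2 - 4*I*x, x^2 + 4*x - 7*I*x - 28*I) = x + 4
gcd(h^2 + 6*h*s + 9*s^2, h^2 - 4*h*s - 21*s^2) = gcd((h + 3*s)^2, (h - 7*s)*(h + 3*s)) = h + 3*s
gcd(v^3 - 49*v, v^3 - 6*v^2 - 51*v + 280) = v + 7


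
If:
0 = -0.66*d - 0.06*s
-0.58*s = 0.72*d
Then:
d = 0.00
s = 0.00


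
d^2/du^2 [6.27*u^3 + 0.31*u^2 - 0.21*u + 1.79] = 37.62*u + 0.62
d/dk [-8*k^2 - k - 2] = -16*k - 1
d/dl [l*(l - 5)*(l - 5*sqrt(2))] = 3*l^2 - 10*sqrt(2)*l - 10*l + 25*sqrt(2)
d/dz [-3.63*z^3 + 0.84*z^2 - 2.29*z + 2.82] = -10.89*z^2 + 1.68*z - 2.29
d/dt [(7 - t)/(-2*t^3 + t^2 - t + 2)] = (2*t^3 - t^2 + t - (t - 7)*(6*t^2 - 2*t + 1) - 2)/(2*t^3 - t^2 + t - 2)^2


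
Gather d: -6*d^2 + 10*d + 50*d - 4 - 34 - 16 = -6*d^2 + 60*d - 54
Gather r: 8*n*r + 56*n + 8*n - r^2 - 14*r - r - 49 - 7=64*n - r^2 + r*(8*n - 15) - 56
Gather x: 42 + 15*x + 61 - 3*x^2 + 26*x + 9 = -3*x^2 + 41*x + 112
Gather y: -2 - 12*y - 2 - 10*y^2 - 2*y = -10*y^2 - 14*y - 4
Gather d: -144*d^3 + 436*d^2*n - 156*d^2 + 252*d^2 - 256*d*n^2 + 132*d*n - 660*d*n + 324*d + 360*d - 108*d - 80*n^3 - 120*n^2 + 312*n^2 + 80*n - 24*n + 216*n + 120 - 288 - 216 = -144*d^3 + d^2*(436*n + 96) + d*(-256*n^2 - 528*n + 576) - 80*n^3 + 192*n^2 + 272*n - 384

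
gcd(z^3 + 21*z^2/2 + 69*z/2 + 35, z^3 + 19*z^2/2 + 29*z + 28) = z^2 + 11*z/2 + 7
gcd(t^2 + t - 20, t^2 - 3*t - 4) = t - 4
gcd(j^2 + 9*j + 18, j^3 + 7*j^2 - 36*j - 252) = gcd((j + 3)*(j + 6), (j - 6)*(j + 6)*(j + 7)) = j + 6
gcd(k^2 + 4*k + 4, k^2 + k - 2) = k + 2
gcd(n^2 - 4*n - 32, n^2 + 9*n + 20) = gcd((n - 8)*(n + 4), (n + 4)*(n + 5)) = n + 4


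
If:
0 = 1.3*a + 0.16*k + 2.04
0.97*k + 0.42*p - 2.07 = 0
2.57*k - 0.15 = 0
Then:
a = -1.58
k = 0.06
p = 4.79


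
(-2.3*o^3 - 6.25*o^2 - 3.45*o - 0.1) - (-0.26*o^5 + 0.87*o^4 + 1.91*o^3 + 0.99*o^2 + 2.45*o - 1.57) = 0.26*o^5 - 0.87*o^4 - 4.21*o^3 - 7.24*o^2 - 5.9*o + 1.47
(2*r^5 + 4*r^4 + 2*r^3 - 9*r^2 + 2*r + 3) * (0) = 0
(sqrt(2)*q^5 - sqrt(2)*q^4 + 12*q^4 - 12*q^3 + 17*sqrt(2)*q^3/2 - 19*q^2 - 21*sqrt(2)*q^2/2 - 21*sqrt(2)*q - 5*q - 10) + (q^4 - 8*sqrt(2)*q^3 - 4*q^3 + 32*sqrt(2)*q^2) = sqrt(2)*q^5 - sqrt(2)*q^4 + 13*q^4 - 16*q^3 + sqrt(2)*q^3/2 - 19*q^2 + 43*sqrt(2)*q^2/2 - 21*sqrt(2)*q - 5*q - 10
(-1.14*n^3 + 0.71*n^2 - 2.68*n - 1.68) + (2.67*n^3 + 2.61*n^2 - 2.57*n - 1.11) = 1.53*n^3 + 3.32*n^2 - 5.25*n - 2.79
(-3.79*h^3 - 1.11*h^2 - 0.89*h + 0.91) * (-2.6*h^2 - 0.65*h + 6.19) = 9.854*h^5 + 5.3495*h^4 - 20.4246*h^3 - 8.6584*h^2 - 6.1006*h + 5.6329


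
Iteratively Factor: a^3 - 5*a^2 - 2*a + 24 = (a - 4)*(a^2 - a - 6) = (a - 4)*(a + 2)*(a - 3)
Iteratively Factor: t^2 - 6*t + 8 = (t - 2)*(t - 4)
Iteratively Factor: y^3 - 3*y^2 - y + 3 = (y - 3)*(y^2 - 1) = (y - 3)*(y + 1)*(y - 1)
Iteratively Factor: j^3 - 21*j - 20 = (j + 4)*(j^2 - 4*j - 5) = (j - 5)*(j + 4)*(j + 1)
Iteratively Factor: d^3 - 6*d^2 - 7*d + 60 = (d - 5)*(d^2 - d - 12) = (d - 5)*(d - 4)*(d + 3)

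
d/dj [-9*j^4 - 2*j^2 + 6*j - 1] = -36*j^3 - 4*j + 6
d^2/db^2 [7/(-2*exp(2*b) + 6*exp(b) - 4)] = 7*(-2*(2*exp(b) - 3)^2*exp(b) + (4*exp(b) - 3)*(exp(2*b) - 3*exp(b) + 2))*exp(b)/(2*(exp(2*b) - 3*exp(b) + 2)^3)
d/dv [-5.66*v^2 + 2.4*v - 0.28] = 2.4 - 11.32*v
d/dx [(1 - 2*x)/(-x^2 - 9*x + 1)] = (-2*x^2 + 2*x + 7)/(x^4 + 18*x^3 + 79*x^2 - 18*x + 1)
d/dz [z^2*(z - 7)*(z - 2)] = z*(4*z^2 - 27*z + 28)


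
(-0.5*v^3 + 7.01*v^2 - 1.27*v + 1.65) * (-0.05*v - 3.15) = 0.025*v^4 + 1.2245*v^3 - 22.018*v^2 + 3.918*v - 5.1975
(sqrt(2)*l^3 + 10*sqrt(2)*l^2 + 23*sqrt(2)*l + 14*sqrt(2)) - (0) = sqrt(2)*l^3 + 10*sqrt(2)*l^2 + 23*sqrt(2)*l + 14*sqrt(2)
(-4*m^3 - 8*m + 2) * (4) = -16*m^3 - 32*m + 8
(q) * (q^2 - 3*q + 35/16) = q^3 - 3*q^2 + 35*q/16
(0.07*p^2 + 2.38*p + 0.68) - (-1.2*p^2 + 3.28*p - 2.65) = 1.27*p^2 - 0.9*p + 3.33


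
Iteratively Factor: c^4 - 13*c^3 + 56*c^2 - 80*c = (c - 4)*(c^3 - 9*c^2 + 20*c) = c*(c - 4)*(c^2 - 9*c + 20) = c*(c - 4)^2*(c - 5)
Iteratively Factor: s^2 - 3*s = (s - 3)*(s)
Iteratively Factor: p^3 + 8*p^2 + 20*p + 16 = (p + 2)*(p^2 + 6*p + 8) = (p + 2)*(p + 4)*(p + 2)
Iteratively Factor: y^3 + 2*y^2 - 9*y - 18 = (y - 3)*(y^2 + 5*y + 6) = (y - 3)*(y + 3)*(y + 2)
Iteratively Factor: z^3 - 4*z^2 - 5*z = (z)*(z^2 - 4*z - 5) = z*(z - 5)*(z + 1)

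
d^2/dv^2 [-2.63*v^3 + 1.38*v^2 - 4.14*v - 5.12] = 2.76 - 15.78*v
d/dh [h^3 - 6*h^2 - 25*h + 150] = 3*h^2 - 12*h - 25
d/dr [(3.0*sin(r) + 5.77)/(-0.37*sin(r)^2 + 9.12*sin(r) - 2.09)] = (1.11*sin(r)^2 + 4.2698*sin(r) - 58.8924)*cos(r)/(0.1369*sin(r)^4 - 6.7488*sin(r)^3 + 84.721*sin(r)^2 - 38.1216*sin(r) + 4.3681)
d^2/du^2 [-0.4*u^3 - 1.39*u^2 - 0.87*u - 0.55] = -2.4*u - 2.78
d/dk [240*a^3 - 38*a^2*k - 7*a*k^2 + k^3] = -38*a^2 - 14*a*k + 3*k^2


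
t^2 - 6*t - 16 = (t - 8)*(t + 2)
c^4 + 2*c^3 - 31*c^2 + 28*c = c*(c - 4)*(c - 1)*(c + 7)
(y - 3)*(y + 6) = y^2 + 3*y - 18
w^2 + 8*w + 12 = (w + 2)*(w + 6)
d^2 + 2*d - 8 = (d - 2)*(d + 4)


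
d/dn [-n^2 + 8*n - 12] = 8 - 2*n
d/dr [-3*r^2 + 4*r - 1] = 4 - 6*r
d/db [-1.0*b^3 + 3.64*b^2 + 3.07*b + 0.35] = -3.0*b^2 + 7.28*b + 3.07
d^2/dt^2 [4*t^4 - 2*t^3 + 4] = 12*t*(4*t - 1)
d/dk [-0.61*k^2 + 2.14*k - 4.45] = 2.14 - 1.22*k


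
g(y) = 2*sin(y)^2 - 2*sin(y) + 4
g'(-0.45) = -3.37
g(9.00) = 3.52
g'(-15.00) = 3.50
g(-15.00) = 6.15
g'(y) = 4*sin(y)*cos(y) - 2*cos(y)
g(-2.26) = 6.73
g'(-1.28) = -1.67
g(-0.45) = 5.25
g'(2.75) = 0.44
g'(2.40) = -0.52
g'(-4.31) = -0.66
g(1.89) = 3.90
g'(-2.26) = 3.23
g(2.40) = 3.56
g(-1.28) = 7.75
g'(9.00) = 0.32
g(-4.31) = 3.85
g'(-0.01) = -2.04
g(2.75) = 3.53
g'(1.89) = -0.56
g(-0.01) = 4.02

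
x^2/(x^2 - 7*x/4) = 4*x/(4*x - 7)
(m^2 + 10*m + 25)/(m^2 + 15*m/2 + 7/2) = 2*(m^2 + 10*m + 25)/(2*m^2 + 15*m + 7)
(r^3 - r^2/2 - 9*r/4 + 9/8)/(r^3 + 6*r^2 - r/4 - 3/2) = (4*r^2 - 9)/(2*(2*r^2 + 13*r + 6))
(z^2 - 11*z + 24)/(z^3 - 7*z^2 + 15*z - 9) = (z - 8)/(z^2 - 4*z + 3)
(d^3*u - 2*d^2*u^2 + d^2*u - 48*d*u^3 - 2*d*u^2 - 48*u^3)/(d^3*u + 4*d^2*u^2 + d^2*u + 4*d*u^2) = (d^2 - 2*d*u - 48*u^2)/(d*(d + 4*u))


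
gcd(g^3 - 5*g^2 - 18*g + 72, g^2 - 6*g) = g - 6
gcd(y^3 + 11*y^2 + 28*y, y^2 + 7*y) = y^2 + 7*y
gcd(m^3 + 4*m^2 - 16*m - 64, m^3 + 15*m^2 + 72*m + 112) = m^2 + 8*m + 16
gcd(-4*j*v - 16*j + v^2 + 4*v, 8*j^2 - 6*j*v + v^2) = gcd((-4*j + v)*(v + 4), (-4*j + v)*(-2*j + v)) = -4*j + v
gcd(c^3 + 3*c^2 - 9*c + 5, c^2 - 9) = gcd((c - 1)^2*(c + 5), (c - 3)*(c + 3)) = 1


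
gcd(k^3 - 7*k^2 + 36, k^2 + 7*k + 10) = k + 2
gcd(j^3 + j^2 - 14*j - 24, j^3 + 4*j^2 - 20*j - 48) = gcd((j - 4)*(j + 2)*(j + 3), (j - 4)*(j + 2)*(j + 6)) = j^2 - 2*j - 8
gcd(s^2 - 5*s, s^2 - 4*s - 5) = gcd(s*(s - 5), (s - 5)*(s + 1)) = s - 5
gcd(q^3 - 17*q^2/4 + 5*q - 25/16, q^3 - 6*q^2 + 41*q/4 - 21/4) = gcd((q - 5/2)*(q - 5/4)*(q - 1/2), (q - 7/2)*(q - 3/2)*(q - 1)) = 1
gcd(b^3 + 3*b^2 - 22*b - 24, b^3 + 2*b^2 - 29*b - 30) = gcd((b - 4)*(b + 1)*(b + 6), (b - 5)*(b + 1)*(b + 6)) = b^2 + 7*b + 6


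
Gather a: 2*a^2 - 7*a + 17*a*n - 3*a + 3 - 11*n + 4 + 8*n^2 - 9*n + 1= 2*a^2 + a*(17*n - 10) + 8*n^2 - 20*n + 8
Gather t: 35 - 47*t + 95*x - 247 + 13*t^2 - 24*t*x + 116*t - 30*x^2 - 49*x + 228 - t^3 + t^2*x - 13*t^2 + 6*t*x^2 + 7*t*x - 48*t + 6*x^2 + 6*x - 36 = -t^3 + t^2*x + t*(6*x^2 - 17*x + 21) - 24*x^2 + 52*x - 20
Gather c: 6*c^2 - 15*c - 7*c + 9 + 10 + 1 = 6*c^2 - 22*c + 20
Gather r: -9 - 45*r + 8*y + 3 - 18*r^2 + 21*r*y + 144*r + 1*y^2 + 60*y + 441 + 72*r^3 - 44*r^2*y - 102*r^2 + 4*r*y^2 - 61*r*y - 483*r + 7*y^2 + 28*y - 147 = 72*r^3 + r^2*(-44*y - 120) + r*(4*y^2 - 40*y - 384) + 8*y^2 + 96*y + 288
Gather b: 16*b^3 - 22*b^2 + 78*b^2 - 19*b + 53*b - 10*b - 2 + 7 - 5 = 16*b^3 + 56*b^2 + 24*b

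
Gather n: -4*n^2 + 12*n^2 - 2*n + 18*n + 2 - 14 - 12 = 8*n^2 + 16*n - 24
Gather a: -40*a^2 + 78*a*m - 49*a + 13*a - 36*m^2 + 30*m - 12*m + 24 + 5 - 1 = -40*a^2 + a*(78*m - 36) - 36*m^2 + 18*m + 28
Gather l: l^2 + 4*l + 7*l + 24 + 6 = l^2 + 11*l + 30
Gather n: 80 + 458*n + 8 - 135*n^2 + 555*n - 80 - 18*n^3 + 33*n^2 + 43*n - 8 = -18*n^3 - 102*n^2 + 1056*n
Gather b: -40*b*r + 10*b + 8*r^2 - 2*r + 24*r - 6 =b*(10 - 40*r) + 8*r^2 + 22*r - 6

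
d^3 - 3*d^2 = d^2*(d - 3)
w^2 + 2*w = w*(w + 2)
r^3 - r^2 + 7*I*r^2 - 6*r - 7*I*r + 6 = (r - 1)*(r + I)*(r + 6*I)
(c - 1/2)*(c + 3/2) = c^2 + c - 3/4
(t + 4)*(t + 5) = t^2 + 9*t + 20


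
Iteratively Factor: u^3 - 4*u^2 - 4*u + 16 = (u + 2)*(u^2 - 6*u + 8) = (u - 2)*(u + 2)*(u - 4)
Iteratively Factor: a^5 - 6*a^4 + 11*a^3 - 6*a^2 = (a - 3)*(a^4 - 3*a^3 + 2*a^2) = a*(a - 3)*(a^3 - 3*a^2 + 2*a) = a^2*(a - 3)*(a^2 - 3*a + 2) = a^2*(a - 3)*(a - 1)*(a - 2)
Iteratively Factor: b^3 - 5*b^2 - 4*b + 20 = (b + 2)*(b^2 - 7*b + 10) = (b - 5)*(b + 2)*(b - 2)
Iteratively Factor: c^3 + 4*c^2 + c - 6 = (c + 3)*(c^2 + c - 2) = (c - 1)*(c + 3)*(c + 2)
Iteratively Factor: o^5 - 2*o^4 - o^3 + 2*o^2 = (o + 1)*(o^4 - 3*o^3 + 2*o^2) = o*(o + 1)*(o^3 - 3*o^2 + 2*o) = o*(o - 2)*(o + 1)*(o^2 - o) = o*(o - 2)*(o - 1)*(o + 1)*(o)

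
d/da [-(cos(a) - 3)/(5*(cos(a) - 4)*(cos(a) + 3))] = (sin(a)^2 + 6*cos(a) - 16)*sin(a)/(5*(cos(a) - 4)^2*(cos(a) + 3)^2)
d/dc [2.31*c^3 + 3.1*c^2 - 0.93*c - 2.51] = 6.93*c^2 + 6.2*c - 0.93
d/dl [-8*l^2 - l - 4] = -16*l - 1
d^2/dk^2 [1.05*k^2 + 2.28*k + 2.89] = 2.10000000000000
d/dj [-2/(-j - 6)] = -2/(j + 6)^2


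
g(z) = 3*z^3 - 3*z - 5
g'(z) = 9*z^2 - 3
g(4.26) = 214.15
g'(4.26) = 160.33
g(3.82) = 150.77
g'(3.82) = 128.33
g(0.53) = -6.14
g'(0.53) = -0.47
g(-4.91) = -345.38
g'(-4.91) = 213.97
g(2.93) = 61.67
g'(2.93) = 74.26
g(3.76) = 143.19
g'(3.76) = 124.24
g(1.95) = 11.39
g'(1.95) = 31.22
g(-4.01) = -186.41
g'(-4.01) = 141.72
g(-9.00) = -2165.00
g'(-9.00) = 726.00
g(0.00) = -5.00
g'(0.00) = -3.00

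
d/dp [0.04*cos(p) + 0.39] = -0.04*sin(p)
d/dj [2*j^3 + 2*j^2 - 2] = 2*j*(3*j + 2)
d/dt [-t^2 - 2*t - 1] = -2*t - 2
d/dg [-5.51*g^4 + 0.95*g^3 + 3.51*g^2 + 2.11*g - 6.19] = -22.04*g^3 + 2.85*g^2 + 7.02*g + 2.11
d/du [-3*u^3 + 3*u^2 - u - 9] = -9*u^2 + 6*u - 1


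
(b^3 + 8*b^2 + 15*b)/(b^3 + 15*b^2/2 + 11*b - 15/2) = 2*b/(2*b - 1)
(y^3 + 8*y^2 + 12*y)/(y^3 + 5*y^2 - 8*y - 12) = y*(y + 2)/(y^2 - y - 2)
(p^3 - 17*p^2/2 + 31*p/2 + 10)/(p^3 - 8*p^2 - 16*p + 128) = (2*p^2 - 9*p - 5)/(2*(p^2 - 4*p - 32))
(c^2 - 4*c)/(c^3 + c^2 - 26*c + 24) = c/(c^2 + 5*c - 6)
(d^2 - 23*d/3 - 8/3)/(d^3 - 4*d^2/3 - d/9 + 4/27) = 9*(d - 8)/(9*d^2 - 15*d + 4)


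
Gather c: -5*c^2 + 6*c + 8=-5*c^2 + 6*c + 8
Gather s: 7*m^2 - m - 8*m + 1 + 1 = 7*m^2 - 9*m + 2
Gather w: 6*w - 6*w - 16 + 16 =0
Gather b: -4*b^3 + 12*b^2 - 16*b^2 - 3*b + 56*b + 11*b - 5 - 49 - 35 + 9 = -4*b^3 - 4*b^2 + 64*b - 80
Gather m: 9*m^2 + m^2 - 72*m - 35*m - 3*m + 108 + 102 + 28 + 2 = 10*m^2 - 110*m + 240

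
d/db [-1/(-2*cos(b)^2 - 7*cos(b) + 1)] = (4*cos(b) + 7)*sin(b)/(7*cos(b) + cos(2*b))^2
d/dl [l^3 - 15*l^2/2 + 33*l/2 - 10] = 3*l^2 - 15*l + 33/2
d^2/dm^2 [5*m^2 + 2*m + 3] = 10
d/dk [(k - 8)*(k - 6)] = 2*k - 14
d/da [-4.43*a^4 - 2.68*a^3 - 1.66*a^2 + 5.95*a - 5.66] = -17.72*a^3 - 8.04*a^2 - 3.32*a + 5.95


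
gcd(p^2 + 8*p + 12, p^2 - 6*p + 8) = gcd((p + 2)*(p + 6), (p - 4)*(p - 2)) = 1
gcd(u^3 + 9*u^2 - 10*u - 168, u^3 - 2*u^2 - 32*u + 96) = u^2 + 2*u - 24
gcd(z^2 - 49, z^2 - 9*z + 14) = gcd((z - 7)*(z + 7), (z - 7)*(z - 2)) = z - 7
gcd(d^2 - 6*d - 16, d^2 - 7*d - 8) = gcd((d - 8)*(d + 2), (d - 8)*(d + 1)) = d - 8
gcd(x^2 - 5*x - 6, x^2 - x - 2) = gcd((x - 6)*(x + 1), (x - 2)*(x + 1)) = x + 1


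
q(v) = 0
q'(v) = 0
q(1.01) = 0.00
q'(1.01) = 0.00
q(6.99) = 0.00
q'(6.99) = 0.00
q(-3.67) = 0.00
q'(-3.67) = 0.00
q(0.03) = 0.00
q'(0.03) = 0.00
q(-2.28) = 0.00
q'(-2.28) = 0.00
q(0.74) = 0.00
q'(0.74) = 0.00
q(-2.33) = 0.00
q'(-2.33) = 0.00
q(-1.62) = 0.00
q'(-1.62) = 0.00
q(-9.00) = 0.00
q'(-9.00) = 0.00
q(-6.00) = 0.00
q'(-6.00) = 0.00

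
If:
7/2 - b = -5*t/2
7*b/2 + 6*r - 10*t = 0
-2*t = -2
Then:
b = 6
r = -11/6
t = 1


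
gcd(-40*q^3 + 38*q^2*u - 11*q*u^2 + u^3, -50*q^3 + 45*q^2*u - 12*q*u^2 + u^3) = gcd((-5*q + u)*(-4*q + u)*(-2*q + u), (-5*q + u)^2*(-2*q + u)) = 10*q^2 - 7*q*u + u^2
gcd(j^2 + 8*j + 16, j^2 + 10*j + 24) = j + 4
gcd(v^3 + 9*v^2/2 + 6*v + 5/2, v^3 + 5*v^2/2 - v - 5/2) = v^2 + 7*v/2 + 5/2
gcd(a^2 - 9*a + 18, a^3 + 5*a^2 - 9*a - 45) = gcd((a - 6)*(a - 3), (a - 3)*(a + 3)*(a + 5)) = a - 3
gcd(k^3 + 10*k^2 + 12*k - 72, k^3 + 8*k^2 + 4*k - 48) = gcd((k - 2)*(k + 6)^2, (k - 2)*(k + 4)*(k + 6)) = k^2 + 4*k - 12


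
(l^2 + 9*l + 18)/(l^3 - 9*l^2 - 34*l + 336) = (l + 3)/(l^2 - 15*l + 56)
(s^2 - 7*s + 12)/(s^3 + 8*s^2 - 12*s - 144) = (s - 3)/(s^2 + 12*s + 36)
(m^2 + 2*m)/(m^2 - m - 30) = m*(m + 2)/(m^2 - m - 30)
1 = 1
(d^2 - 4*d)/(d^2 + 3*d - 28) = d/(d + 7)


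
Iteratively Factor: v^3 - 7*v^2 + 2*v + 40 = (v + 2)*(v^2 - 9*v + 20) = (v - 5)*(v + 2)*(v - 4)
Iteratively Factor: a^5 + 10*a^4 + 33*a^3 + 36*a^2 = (a + 3)*(a^4 + 7*a^3 + 12*a^2) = a*(a + 3)*(a^3 + 7*a^2 + 12*a) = a^2*(a + 3)*(a^2 + 7*a + 12) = a^2*(a + 3)*(a + 4)*(a + 3)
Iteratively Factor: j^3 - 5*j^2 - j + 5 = (j - 1)*(j^2 - 4*j - 5) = (j - 5)*(j - 1)*(j + 1)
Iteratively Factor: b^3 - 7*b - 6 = (b + 2)*(b^2 - 2*b - 3) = (b + 1)*(b + 2)*(b - 3)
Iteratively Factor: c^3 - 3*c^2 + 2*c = (c - 1)*(c^2 - 2*c) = c*(c - 1)*(c - 2)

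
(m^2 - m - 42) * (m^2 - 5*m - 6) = m^4 - 6*m^3 - 43*m^2 + 216*m + 252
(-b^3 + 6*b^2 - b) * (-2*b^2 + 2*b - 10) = 2*b^5 - 14*b^4 + 24*b^3 - 62*b^2 + 10*b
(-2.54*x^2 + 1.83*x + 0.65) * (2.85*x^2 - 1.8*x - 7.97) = -7.239*x^4 + 9.7875*x^3 + 18.8023*x^2 - 15.7551*x - 5.1805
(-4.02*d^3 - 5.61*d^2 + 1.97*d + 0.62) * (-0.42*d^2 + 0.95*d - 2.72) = 1.6884*d^5 - 1.4628*d^4 + 4.7775*d^3 + 16.8703*d^2 - 4.7694*d - 1.6864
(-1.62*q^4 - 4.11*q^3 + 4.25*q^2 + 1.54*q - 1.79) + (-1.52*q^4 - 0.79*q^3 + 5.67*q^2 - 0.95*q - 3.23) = -3.14*q^4 - 4.9*q^3 + 9.92*q^2 + 0.59*q - 5.02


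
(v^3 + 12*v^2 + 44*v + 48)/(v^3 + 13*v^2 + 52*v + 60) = (v + 4)/(v + 5)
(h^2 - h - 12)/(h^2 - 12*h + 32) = (h + 3)/(h - 8)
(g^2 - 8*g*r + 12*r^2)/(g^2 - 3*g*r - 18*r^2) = (g - 2*r)/(g + 3*r)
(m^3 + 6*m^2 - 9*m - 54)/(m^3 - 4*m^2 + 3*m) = (m^2 + 9*m + 18)/(m*(m - 1))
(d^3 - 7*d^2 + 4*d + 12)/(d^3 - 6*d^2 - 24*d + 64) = (d^2 - 5*d - 6)/(d^2 - 4*d - 32)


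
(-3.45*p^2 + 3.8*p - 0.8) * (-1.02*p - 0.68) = 3.519*p^3 - 1.53*p^2 - 1.768*p + 0.544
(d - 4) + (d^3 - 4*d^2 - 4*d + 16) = d^3 - 4*d^2 - 3*d + 12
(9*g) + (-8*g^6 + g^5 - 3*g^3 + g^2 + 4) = -8*g^6 + g^5 - 3*g^3 + g^2 + 9*g + 4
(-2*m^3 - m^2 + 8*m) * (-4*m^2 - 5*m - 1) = 8*m^5 + 14*m^4 - 25*m^3 - 39*m^2 - 8*m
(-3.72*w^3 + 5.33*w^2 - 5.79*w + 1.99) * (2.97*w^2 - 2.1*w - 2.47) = -11.0484*w^5 + 23.6421*w^4 - 19.2009*w^3 + 4.9042*w^2 + 10.1223*w - 4.9153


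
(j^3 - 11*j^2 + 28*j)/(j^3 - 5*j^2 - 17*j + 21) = j*(j - 4)/(j^2 + 2*j - 3)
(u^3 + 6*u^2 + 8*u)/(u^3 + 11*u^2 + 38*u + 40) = u/(u + 5)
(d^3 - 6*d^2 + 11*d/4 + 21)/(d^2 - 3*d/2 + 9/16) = 4*(4*d^3 - 24*d^2 + 11*d + 84)/(16*d^2 - 24*d + 9)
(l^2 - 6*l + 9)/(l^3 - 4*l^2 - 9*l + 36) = (l - 3)/(l^2 - l - 12)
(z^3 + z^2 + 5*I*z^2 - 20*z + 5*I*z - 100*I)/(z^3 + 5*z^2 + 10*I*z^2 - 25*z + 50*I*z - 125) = (z - 4)/(z + 5*I)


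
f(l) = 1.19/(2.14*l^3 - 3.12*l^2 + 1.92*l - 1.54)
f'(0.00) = -0.96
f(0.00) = -0.77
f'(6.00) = -0.00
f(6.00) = 0.00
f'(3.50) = -0.02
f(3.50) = 0.02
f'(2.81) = -0.06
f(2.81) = 0.04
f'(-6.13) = -0.00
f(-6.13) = -0.00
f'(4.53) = -0.01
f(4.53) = 0.01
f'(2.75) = -0.07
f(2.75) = 0.05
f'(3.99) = -0.01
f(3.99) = 0.01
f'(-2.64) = -0.02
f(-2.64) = -0.02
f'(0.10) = -0.85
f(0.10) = -0.86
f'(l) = 1.19*(-6.42*l^2 + 6.24*l - 1.92)/(2.14*l^3 - 3.12*l^2 + 1.92*l - 1.54)^2 = (-7.6398*l^2 + 7.4256*l - 2.2848)/(2.14*l^3 - 3.12*l^2 + 1.92*l - 1.54)^2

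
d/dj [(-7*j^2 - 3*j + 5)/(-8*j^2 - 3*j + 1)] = 3*(-j^2 + 22*j + 4)/(64*j^4 + 48*j^3 - 7*j^2 - 6*j + 1)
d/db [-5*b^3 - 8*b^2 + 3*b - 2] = -15*b^2 - 16*b + 3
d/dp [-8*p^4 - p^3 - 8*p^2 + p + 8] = -32*p^3 - 3*p^2 - 16*p + 1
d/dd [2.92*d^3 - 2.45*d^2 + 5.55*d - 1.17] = 8.76*d^2 - 4.9*d + 5.55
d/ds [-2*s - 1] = -2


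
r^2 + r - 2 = (r - 1)*(r + 2)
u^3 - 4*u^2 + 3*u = u*(u - 3)*(u - 1)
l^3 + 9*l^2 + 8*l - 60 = (l - 2)*(l + 5)*(l + 6)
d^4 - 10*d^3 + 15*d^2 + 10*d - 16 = (d - 8)*(d - 2)*(d - 1)*(d + 1)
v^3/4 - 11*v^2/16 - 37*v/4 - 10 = (v/4 + 1)*(v - 8)*(v + 5/4)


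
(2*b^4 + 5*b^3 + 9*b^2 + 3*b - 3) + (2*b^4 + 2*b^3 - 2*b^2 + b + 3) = 4*b^4 + 7*b^3 + 7*b^2 + 4*b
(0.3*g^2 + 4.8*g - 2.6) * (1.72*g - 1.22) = 0.516*g^3 + 7.89*g^2 - 10.328*g + 3.172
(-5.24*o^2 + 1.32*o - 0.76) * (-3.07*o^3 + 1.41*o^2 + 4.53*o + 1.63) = 16.0868*o^5 - 11.4408*o^4 - 19.5428*o^3 - 3.6332*o^2 - 1.2912*o - 1.2388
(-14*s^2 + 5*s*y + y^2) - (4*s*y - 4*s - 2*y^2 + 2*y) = -14*s^2 + s*y + 4*s + 3*y^2 - 2*y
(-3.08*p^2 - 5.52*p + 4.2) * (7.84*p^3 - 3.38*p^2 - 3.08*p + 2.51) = -24.1472*p^5 - 32.8664*p^4 + 61.072*p^3 - 4.9252*p^2 - 26.7912*p + 10.542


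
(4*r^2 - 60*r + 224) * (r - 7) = 4*r^3 - 88*r^2 + 644*r - 1568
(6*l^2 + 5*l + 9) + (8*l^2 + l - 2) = 14*l^2 + 6*l + 7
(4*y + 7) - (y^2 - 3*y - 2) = -y^2 + 7*y + 9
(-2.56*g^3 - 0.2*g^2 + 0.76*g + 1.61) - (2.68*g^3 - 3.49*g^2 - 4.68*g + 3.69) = -5.24*g^3 + 3.29*g^2 + 5.44*g - 2.08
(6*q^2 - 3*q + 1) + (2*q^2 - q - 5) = 8*q^2 - 4*q - 4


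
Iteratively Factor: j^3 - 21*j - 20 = (j + 4)*(j^2 - 4*j - 5) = (j - 5)*(j + 4)*(j + 1)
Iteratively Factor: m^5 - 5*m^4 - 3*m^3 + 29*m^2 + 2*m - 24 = (m + 2)*(m^4 - 7*m^3 + 11*m^2 + 7*m - 12) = (m - 4)*(m + 2)*(m^3 - 3*m^2 - m + 3) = (m - 4)*(m + 1)*(m + 2)*(m^2 - 4*m + 3) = (m - 4)*(m - 3)*(m + 1)*(m + 2)*(m - 1)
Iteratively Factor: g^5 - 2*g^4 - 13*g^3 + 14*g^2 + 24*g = (g - 2)*(g^4 - 13*g^2 - 12*g) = g*(g - 2)*(g^3 - 13*g - 12) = g*(g - 2)*(g + 1)*(g^2 - g - 12) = g*(g - 2)*(g + 1)*(g + 3)*(g - 4)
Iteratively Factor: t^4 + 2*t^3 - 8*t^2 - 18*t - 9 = (t + 1)*(t^3 + t^2 - 9*t - 9) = (t - 3)*(t + 1)*(t^2 + 4*t + 3) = (t - 3)*(t + 1)*(t + 3)*(t + 1)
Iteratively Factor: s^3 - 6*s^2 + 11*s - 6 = (s - 1)*(s^2 - 5*s + 6) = (s - 2)*(s - 1)*(s - 3)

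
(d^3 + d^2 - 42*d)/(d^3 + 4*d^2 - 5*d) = (d^2 + d - 42)/(d^2 + 4*d - 5)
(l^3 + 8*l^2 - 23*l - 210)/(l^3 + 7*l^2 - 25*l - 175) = (l + 6)/(l + 5)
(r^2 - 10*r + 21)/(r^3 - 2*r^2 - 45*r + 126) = (r - 7)/(r^2 + r - 42)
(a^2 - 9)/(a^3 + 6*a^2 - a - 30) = (a - 3)/(a^2 + 3*a - 10)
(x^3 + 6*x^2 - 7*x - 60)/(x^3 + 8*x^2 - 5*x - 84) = (x + 5)/(x + 7)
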